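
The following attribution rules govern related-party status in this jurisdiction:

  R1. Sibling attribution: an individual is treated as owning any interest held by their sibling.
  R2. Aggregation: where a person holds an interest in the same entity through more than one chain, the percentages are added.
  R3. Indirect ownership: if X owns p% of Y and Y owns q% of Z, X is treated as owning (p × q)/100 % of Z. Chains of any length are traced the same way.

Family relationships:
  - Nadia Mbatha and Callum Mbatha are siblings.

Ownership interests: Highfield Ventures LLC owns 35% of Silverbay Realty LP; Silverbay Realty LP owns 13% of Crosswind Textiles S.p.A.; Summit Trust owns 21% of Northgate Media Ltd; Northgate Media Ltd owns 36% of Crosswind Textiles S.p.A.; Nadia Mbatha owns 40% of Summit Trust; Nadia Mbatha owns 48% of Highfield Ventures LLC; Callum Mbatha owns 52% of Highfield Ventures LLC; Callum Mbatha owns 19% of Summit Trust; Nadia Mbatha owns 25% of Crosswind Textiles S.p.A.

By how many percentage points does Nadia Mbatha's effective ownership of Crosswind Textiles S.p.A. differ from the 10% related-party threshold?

By sibling attribution (R1), Nadia Mbatha is treated as also owning Callum Mbatha's interest in Summit Trust, giving 40% + 19% = 59%.
By sibling attribution (R1), Nadia Mbatha is treated as also owning Callum Mbatha's interest in Highfield Ventures LLC, giving 48% + 52% = 100%.
Chain via Summit Trust → Northgate Media Ltd (R3): 59% × 21% × 36% = 4.4604% of Crosswind Textiles S.p.A.
Chain via Highfield Ventures LLC → Silverbay Realty LP (R3): 100% × 35% × 13% = 4.55% of Crosswind Textiles S.p.A.
Direct interest in Crosswind Textiles S.p.A: 25%.
Aggregating (R2): 4.4604% + 4.55% + 25% = 34.0104%.
34.0104% exceeds the 10% threshold by 24.0104 percentage points.

24.0104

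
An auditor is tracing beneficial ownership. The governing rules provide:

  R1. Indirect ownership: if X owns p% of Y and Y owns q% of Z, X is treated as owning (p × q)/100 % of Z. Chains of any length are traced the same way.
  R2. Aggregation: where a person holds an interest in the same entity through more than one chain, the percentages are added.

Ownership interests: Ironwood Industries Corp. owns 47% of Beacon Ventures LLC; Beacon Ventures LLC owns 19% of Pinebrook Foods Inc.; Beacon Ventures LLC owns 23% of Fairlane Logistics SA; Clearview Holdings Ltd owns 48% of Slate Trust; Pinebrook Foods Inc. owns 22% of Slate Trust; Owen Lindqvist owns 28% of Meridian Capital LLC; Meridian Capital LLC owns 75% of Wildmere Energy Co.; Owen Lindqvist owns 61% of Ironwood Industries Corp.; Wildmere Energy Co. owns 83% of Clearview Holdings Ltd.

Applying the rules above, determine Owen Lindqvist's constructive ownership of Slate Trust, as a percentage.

Chain via Meridian Capital LLC → Wildmere Energy Co. → Clearview Holdings Ltd (R1): 28% × 75% × 83% × 48% = 8.3664% of Slate Trust.
Chain via Ironwood Industries Corp. → Beacon Ventures LLC → Pinebrook Foods Inc. (R1): 61% × 47% × 19% × 22% = 1.198406% of Slate Trust.
Aggregating (R2): 8.3664% + 1.198406% = 9.564806%.

9.564806%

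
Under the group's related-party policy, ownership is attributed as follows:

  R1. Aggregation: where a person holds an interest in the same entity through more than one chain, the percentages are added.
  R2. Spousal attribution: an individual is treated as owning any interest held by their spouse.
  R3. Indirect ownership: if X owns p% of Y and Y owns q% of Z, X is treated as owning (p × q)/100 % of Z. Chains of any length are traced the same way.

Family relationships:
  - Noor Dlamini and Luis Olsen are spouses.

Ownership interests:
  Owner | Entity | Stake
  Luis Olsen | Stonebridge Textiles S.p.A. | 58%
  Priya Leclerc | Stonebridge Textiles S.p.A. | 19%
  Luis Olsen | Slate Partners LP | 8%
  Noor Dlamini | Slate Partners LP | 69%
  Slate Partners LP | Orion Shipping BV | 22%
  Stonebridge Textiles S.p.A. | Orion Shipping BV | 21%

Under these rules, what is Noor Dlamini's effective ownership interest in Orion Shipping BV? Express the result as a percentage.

By spousal attribution (R2), Noor Dlamini is treated as also owning Luis Olsen's interest in Slate Partners LP, giving 69% + 8% = 77%.
By spousal attribution (R2), Noor Dlamini is treated as owning Luis Olsen's 58% interest in Stonebridge Textiles S.p.A.
Chain via Slate Partners LP (R3): 77% × 22% = 16.94% of Orion Shipping BV.
Chain via Stonebridge Textiles S.p.A. (R3): 58% × 21% = 12.18% of Orion Shipping BV.
Aggregating (R1): 16.94% + 12.18% = 29.12%.

29.12%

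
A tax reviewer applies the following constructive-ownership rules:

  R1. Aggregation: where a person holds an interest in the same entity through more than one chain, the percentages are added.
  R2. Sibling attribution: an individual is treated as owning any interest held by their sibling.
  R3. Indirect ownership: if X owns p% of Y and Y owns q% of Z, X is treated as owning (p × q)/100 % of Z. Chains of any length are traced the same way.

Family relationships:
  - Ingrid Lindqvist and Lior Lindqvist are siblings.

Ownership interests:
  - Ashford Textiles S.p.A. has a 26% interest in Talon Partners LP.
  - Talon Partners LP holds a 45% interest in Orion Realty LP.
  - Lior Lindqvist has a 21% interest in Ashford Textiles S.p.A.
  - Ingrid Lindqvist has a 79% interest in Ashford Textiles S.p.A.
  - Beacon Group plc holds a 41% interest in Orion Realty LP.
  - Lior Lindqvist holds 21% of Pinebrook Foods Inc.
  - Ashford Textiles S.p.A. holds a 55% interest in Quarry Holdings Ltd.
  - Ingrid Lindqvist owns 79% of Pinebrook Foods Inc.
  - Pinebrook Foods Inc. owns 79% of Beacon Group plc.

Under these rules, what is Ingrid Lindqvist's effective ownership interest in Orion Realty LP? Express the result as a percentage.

By sibling attribution (R2), Ingrid Lindqvist is treated as also owning Lior Lindqvist's interest in Pinebrook Foods Inc, giving 79% + 21% = 100%.
By sibling attribution (R2), Ingrid Lindqvist is treated as also owning Lior Lindqvist's interest in Ashford Textiles S.p.A, giving 79% + 21% = 100%.
Chain via Pinebrook Foods Inc. → Beacon Group plc (R3): 100% × 79% × 41% = 32.39% of Orion Realty LP.
Chain via Ashford Textiles S.p.A. → Talon Partners LP (R3): 100% × 26% × 45% = 11.7% of Orion Realty LP.
Aggregating (R1): 32.39% + 11.7% = 44.09%.

44.09%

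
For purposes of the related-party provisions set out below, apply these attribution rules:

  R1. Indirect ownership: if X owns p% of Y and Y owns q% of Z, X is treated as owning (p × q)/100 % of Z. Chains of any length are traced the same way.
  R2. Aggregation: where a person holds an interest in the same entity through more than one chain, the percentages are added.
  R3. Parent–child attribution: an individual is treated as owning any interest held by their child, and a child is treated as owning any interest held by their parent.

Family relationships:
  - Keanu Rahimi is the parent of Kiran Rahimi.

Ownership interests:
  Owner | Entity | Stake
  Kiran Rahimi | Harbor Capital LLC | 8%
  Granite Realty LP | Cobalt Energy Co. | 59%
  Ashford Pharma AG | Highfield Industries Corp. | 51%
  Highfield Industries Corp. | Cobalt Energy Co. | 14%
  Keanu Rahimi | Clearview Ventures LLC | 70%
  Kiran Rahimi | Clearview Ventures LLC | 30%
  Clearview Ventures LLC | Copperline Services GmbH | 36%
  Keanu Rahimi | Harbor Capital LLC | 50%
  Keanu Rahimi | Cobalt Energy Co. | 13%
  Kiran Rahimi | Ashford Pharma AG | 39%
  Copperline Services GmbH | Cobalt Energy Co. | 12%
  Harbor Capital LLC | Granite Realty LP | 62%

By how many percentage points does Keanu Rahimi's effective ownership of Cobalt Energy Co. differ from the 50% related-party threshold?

By parent–child attribution (R3), Keanu Rahimi is treated as also owning Kiran Rahimi's interest in Harbor Capital LLC, giving 50% + 8% = 58%.
By parent–child attribution (R3), Keanu Rahimi is treated as also owning Kiran Rahimi's interest in Clearview Ventures LLC, giving 70% + 30% = 100%.
By parent–child attribution (R3), Keanu Rahimi is treated as owning Kiran Rahimi's 39% interest in Ashford Pharma AG.
Chain via Harbor Capital LLC → Granite Realty LP (R1): 58% × 62% × 59% = 21.2164% of Cobalt Energy Co.
Chain via Clearview Ventures LLC → Copperline Services GmbH (R1): 100% × 36% × 12% = 4.32% of Cobalt Energy Co.
Direct interest in Cobalt Energy Co: 13%.
Chain via Ashford Pharma AG → Highfield Industries Corp. (R1): 39% × 51% × 14% = 2.7846% of Cobalt Energy Co.
Aggregating (R2): 21.2164% + 4.32% + 13% + 2.7846% = 41.321%.
41.321% falls short of the 50% threshold by 8.679 percentage points.

8.679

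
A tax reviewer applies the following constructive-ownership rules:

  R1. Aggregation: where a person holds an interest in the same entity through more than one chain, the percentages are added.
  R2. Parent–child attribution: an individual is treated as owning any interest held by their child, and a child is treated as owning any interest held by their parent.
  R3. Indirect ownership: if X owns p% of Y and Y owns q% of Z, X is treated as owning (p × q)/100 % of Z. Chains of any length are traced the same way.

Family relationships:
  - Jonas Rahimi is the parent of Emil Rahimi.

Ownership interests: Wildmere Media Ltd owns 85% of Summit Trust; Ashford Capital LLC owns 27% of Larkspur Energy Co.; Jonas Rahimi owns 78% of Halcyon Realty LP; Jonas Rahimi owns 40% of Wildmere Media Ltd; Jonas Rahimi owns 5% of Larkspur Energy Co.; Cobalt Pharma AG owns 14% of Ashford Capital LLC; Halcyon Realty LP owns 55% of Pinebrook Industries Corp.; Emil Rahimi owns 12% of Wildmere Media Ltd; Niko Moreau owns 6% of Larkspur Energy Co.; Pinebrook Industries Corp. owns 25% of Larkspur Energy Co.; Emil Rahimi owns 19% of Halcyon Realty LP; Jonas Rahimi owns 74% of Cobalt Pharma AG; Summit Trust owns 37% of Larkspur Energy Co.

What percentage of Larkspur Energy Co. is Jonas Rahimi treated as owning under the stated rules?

37.4887%

By parent–child attribution (R2), Jonas Rahimi is treated as also owning Emil Rahimi's interest in Halcyon Realty LP, giving 78% + 19% = 97%.
By parent–child attribution (R2), Jonas Rahimi is treated as also owning Emil Rahimi's interest in Wildmere Media Ltd, giving 40% + 12% = 52%.
Chain via Cobalt Pharma AG → Ashford Capital LLC (R3): 74% × 14% × 27% = 2.7972% of Larkspur Energy Co.
Chain via Halcyon Realty LP → Pinebrook Industries Corp. (R3): 97% × 55% × 25% = 13.3375% of Larkspur Energy Co.
Chain via Wildmere Media Ltd → Summit Trust (R3): 52% × 85% × 37% = 16.354% of Larkspur Energy Co.
Direct interest in Larkspur Energy Co: 5%.
Aggregating (R1): 2.7972% + 13.3375% + 16.354% + 5% = 37.4887%.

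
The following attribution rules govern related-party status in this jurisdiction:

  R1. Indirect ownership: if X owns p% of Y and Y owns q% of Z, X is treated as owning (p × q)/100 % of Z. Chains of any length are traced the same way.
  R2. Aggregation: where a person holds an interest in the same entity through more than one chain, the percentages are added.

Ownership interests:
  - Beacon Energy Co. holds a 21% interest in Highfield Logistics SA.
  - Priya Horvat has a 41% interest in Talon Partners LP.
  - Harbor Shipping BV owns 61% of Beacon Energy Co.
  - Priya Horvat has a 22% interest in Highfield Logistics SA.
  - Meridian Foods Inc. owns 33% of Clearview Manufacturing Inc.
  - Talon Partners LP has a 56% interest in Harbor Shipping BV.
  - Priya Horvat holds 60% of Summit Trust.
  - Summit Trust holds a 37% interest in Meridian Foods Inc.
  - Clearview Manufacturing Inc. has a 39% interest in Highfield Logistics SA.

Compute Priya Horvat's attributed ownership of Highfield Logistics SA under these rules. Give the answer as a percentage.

Chain via Talon Partners LP → Harbor Shipping BV → Beacon Energy Co. (R1): 41% × 56% × 61% × 21% = 2.941176% of Highfield Logistics SA.
Chain via Summit Trust → Meridian Foods Inc. → Clearview Manufacturing Inc. (R1): 60% × 37% × 33% × 39% = 2.85714% of Highfield Logistics SA.
Direct interest in Highfield Logistics SA: 22%.
Aggregating (R2): 2.941176% + 2.85714% + 22% = 27.798316%.

27.798316%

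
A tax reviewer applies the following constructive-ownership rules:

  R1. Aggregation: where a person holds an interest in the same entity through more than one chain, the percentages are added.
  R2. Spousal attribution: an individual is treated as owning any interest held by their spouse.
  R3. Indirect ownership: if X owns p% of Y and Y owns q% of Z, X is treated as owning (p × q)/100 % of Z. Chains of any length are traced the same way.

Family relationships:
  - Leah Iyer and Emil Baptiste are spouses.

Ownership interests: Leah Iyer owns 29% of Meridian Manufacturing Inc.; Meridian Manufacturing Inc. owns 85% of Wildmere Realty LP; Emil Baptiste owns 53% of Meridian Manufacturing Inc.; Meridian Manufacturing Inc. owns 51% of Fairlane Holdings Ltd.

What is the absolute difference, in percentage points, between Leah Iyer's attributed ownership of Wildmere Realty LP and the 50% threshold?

By spousal attribution (R2), Leah Iyer is treated as also owning Emil Baptiste's interest in Meridian Manufacturing Inc, giving 29% + 53% = 82%.
Chain via Meridian Manufacturing Inc. (R3): 82% × 85% = 69.7% of Wildmere Realty LP.
69.7% exceeds the 50% threshold by 19.7 percentage points.

19.7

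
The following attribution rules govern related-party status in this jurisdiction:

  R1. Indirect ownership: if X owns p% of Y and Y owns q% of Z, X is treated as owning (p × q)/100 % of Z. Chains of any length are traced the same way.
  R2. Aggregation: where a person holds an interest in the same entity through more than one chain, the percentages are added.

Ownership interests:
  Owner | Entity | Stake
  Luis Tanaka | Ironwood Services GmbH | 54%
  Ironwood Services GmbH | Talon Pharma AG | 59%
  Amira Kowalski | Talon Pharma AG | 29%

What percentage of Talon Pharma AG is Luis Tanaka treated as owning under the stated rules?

31.86%

Chain via Ironwood Services GmbH (R1): 54% × 59% = 31.86% of Talon Pharma AG.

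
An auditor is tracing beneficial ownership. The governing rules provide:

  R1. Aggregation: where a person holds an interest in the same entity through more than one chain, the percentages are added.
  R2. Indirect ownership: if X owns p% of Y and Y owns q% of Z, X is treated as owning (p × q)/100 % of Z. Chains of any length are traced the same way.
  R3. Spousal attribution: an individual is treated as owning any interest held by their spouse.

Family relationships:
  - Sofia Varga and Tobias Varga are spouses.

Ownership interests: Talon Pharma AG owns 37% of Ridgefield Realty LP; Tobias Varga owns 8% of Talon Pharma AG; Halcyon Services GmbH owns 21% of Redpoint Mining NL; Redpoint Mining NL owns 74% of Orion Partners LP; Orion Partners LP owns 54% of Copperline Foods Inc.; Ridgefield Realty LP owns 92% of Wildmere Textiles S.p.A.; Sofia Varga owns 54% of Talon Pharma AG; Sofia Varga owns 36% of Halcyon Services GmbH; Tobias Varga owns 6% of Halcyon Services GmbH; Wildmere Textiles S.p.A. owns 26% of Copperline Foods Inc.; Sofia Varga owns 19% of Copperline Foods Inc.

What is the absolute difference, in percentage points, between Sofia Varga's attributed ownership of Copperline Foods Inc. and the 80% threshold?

By spousal attribution (R3), Sofia Varga is treated as also owning Tobias Varga's interest in Talon Pharma AG, giving 54% + 8% = 62%.
By spousal attribution (R3), Sofia Varga is treated as also owning Tobias Varga's interest in Halcyon Services GmbH, giving 36% + 6% = 42%.
Chain via Talon Pharma AG → Ridgefield Realty LP → Wildmere Textiles S.p.A. (R2): 62% × 37% × 92% × 26% = 5.487248% of Copperline Foods Inc.
Chain via Halcyon Services GmbH → Redpoint Mining NL → Orion Partners LP (R2): 42% × 21% × 74% × 54% = 3.524472% of Copperline Foods Inc.
Direct interest in Copperline Foods Inc: 19%.
Aggregating (R1): 5.487248% + 3.524472% + 19% = 28.01172%.
28.01172% falls short of the 80% threshold by 51.98828 percentage points.

51.98828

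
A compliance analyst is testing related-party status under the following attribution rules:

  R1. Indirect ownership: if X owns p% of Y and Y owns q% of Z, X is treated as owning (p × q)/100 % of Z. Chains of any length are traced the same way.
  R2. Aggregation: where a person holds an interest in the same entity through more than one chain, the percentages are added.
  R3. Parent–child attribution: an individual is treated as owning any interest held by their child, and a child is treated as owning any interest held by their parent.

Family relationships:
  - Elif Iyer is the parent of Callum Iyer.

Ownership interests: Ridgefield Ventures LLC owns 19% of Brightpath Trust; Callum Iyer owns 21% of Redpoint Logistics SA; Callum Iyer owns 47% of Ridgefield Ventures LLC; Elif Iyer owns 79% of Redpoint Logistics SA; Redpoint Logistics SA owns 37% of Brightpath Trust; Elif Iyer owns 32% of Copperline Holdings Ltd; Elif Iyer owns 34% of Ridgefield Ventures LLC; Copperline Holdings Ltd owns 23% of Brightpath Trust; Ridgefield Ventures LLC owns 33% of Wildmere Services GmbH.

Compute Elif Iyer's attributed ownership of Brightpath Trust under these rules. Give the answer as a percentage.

By parent–child attribution (R3), Elif Iyer is treated as also owning Callum Iyer's interest in Redpoint Logistics SA, giving 79% + 21% = 100%.
By parent–child attribution (R3), Elif Iyer is treated as also owning Callum Iyer's interest in Ridgefield Ventures LLC, giving 34% + 47% = 81%.
Chain via Redpoint Logistics SA (R1): 100% × 37% = 37% of Brightpath Trust.
Chain via Copperline Holdings Ltd (R1): 32% × 23% = 7.36% of Brightpath Trust.
Chain via Ridgefield Ventures LLC (R1): 81% × 19% = 15.39% of Brightpath Trust.
Aggregating (R2): 37% + 7.36% + 15.39% = 59.75%.

59.75%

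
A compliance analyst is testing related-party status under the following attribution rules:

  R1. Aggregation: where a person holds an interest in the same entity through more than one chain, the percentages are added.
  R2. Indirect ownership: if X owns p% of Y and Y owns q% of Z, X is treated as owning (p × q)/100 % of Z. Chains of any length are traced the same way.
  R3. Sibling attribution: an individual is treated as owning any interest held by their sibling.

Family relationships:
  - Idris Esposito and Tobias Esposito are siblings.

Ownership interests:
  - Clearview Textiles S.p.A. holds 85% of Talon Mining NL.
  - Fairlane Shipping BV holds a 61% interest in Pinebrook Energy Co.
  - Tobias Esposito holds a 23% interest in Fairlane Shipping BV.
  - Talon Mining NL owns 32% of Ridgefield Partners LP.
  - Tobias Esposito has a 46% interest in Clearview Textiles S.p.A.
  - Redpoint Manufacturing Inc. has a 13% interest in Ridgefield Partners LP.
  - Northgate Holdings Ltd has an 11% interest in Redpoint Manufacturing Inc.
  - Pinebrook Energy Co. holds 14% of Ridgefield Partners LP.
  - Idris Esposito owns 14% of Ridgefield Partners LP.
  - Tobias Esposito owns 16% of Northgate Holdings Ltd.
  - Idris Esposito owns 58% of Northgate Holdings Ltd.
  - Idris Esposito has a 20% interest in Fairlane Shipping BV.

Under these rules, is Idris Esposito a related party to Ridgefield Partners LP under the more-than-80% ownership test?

No

By sibling attribution (R3), Idris Esposito is treated as also owning Tobias Esposito's interest in Northgate Holdings Ltd, giving 58% + 16% = 74%.
By sibling attribution (R3), Idris Esposito is treated as also owning Tobias Esposito's interest in Fairlane Shipping BV, giving 20% + 23% = 43%.
By sibling attribution (R3), Idris Esposito is treated as owning Tobias Esposito's 46% interest in Clearview Textiles S.p.A.
Chain via Northgate Holdings Ltd → Redpoint Manufacturing Inc. (R2): 74% × 11% × 13% = 1.0582% of Ridgefield Partners LP.
Chain via Fairlane Shipping BV → Pinebrook Energy Co. (R2): 43% × 61% × 14% = 3.6722% of Ridgefield Partners LP.
Direct interest in Ridgefield Partners LP: 14%.
Chain via Clearview Textiles S.p.A. → Talon Mining NL (R2): 46% × 85% × 32% = 12.512% of Ridgefield Partners LP.
Aggregating (R1): 1.0582% + 3.6722% + 14% + 12.512% = 31.2424%.
31.2424% does not exceed the 80% threshold, so Idris is not a related party to Ridgefield Partners LP.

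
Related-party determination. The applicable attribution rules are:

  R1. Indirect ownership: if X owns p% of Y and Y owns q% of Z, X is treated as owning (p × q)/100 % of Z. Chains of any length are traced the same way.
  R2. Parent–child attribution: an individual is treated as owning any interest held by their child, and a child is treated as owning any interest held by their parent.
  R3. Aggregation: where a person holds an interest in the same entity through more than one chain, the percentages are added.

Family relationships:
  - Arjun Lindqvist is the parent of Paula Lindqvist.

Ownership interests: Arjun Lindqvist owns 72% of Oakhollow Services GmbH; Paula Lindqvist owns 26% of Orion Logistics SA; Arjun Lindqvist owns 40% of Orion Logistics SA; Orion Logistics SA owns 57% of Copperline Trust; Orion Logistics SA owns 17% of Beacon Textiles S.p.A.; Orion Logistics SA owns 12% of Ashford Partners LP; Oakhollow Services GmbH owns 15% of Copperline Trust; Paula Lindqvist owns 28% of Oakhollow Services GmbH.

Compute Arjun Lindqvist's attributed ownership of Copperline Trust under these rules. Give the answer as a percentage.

52.62%

By parent–child attribution (R2), Arjun Lindqvist is treated as also owning Paula Lindqvist's interest in Orion Logistics SA, giving 40% + 26% = 66%.
By parent–child attribution (R2), Arjun Lindqvist is treated as also owning Paula Lindqvist's interest in Oakhollow Services GmbH, giving 72% + 28% = 100%.
Chain via Orion Logistics SA (R1): 66% × 57% = 37.62% of Copperline Trust.
Chain via Oakhollow Services GmbH (R1): 100% × 15% = 15% of Copperline Trust.
Aggregating (R3): 37.62% + 15% = 52.62%.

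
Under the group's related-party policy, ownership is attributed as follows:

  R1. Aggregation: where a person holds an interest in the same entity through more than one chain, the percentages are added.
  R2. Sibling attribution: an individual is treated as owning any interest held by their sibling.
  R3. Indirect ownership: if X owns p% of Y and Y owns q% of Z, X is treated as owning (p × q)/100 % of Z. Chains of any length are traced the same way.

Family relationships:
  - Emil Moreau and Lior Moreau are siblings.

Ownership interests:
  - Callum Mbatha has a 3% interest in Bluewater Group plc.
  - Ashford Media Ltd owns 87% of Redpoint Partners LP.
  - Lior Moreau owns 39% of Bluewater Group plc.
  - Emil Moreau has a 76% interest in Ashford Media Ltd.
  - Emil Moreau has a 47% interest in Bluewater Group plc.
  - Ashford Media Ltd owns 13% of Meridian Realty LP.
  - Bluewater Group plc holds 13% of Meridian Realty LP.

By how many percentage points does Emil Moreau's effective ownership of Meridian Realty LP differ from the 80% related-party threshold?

By sibling attribution (R2), Emil Moreau is treated as also owning Lior Moreau's interest in Bluewater Group plc, giving 47% + 39% = 86%.
Chain via Bluewater Group plc (R3): 86% × 13% = 11.18% of Meridian Realty LP.
Chain via Ashford Media Ltd (R3): 76% × 13% = 9.88% of Meridian Realty LP.
Aggregating (R1): 11.18% + 9.88% = 21.06%.
21.06% falls short of the 80% threshold by 58.94 percentage points.

58.94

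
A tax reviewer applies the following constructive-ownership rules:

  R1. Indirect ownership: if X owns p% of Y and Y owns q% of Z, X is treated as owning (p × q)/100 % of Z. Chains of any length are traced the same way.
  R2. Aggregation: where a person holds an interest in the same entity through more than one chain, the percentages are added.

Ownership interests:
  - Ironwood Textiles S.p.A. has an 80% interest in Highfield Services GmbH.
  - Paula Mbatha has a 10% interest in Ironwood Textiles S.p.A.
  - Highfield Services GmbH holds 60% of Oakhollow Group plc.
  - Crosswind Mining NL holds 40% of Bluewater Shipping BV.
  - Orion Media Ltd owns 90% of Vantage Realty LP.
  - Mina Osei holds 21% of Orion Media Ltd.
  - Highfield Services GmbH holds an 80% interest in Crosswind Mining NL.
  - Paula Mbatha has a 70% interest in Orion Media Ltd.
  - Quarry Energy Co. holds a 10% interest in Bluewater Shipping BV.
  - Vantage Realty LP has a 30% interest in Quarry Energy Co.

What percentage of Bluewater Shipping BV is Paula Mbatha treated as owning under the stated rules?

Chain via Ironwood Textiles S.p.A. → Highfield Services GmbH → Crosswind Mining NL (R1): 10% × 80% × 80% × 40% = 2.56% of Bluewater Shipping BV.
Chain via Orion Media Ltd → Vantage Realty LP → Quarry Energy Co. (R1): 70% × 90% × 30% × 10% = 1.89% of Bluewater Shipping BV.
Aggregating (R2): 2.56% + 1.89% = 4.45%.

4.45%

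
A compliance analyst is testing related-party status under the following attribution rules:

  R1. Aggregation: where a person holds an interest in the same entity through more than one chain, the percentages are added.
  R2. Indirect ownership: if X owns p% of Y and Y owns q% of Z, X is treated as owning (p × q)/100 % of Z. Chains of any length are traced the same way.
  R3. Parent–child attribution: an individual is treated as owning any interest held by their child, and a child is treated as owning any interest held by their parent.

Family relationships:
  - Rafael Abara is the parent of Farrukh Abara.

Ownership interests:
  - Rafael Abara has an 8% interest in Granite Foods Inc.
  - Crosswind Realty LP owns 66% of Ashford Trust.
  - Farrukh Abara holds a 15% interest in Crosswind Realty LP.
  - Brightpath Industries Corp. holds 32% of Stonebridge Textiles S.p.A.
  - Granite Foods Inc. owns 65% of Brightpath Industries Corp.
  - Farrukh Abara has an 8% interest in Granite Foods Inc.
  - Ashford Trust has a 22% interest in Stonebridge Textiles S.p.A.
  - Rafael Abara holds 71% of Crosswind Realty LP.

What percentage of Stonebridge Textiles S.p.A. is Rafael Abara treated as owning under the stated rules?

By parent–child attribution (R3), Rafael Abara is treated as also owning Farrukh Abara's interest in Crosswind Realty LP, giving 71% + 15% = 86%.
By parent–child attribution (R3), Rafael Abara is treated as also owning Farrukh Abara's interest in Granite Foods Inc, giving 8% + 8% = 16%.
Chain via Crosswind Realty LP → Ashford Trust (R2): 86% × 66% × 22% = 12.4872% of Stonebridge Textiles S.p.A.
Chain via Granite Foods Inc. → Brightpath Industries Corp. (R2): 16% × 65% × 32% = 3.328% of Stonebridge Textiles S.p.A.
Aggregating (R1): 12.4872% + 3.328% = 15.8152%.

15.8152%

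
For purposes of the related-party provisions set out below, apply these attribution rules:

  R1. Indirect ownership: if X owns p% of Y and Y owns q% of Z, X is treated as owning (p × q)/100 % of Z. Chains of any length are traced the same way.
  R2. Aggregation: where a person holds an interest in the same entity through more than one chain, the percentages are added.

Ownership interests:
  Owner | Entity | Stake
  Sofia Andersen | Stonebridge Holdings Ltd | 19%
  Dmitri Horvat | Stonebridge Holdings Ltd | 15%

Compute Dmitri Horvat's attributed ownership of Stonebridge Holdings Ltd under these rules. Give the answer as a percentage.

15%

Direct interest in Stonebridge Holdings Ltd: 15%.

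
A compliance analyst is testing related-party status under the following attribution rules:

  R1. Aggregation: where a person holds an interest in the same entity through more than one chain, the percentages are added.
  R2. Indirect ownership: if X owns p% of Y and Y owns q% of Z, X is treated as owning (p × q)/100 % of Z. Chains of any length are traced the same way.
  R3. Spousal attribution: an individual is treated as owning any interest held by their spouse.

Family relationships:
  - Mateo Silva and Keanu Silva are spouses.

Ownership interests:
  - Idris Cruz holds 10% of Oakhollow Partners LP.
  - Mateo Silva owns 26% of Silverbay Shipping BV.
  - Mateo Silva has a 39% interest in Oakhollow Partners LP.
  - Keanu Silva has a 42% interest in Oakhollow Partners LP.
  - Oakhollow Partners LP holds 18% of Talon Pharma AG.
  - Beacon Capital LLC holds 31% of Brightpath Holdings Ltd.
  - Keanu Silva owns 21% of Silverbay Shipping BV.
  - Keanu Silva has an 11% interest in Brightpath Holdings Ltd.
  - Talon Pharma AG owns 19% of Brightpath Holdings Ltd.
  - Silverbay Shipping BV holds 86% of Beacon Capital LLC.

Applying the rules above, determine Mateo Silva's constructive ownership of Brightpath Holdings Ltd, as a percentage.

26.3004%

By spousal attribution (R3), Mateo Silva is treated as also owning Keanu Silva's interest in Silverbay Shipping BV, giving 26% + 21% = 47%.
By spousal attribution (R3), Mateo Silva is treated as also owning Keanu Silva's interest in Oakhollow Partners LP, giving 39% + 42% = 81%.
By spousal attribution (R3), Mateo Silva is treated as owning Keanu Silva's 11% interest in Brightpath Holdings Ltd.
Chain via Silverbay Shipping BV → Beacon Capital LLC (R2): 47% × 86% × 31% = 12.5302% of Brightpath Holdings Ltd.
Chain via Oakhollow Partners LP → Talon Pharma AG (R2): 81% × 18% × 19% = 2.7702% of Brightpath Holdings Ltd.
Direct interest in Brightpath Holdings Ltd: 11%.
Aggregating (R1): 12.5302% + 2.7702% + 11% = 26.3004%.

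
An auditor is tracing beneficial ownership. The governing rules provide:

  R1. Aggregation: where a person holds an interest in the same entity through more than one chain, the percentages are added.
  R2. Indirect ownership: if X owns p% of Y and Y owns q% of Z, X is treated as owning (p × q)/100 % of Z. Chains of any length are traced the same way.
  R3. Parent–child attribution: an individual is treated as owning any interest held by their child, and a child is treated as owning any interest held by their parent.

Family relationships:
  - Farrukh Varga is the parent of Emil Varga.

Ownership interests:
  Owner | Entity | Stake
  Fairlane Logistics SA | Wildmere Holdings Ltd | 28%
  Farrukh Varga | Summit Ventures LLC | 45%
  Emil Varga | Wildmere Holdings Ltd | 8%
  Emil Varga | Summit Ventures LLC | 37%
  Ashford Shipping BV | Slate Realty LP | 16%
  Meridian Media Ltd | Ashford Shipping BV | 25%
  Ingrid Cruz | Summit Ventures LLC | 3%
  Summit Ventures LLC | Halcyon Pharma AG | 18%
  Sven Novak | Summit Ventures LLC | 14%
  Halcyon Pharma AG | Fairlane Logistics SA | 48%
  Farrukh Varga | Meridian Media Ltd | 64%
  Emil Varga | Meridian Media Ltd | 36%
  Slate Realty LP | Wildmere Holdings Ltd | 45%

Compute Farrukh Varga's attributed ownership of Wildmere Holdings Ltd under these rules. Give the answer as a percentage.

11.783744%

By parent–child attribution (R3), Farrukh Varga is treated as also owning Emil Varga's interest in Summit Ventures LLC, giving 45% + 37% = 82%.
By parent–child attribution (R3), Farrukh Varga is treated as also owning Emil Varga's interest in Meridian Media Ltd, giving 64% + 36% = 100%.
By parent–child attribution (R3), Farrukh Varga is treated as owning Emil Varga's 8% interest in Wildmere Holdings Ltd.
Chain via Summit Ventures LLC → Halcyon Pharma AG → Fairlane Logistics SA (R2): 82% × 18% × 48% × 28% = 1.983744% of Wildmere Holdings Ltd.
Chain via Meridian Media Ltd → Ashford Shipping BV → Slate Realty LP (R2): 100% × 25% × 16% × 45% = 1.8% of Wildmere Holdings Ltd.
Direct interest in Wildmere Holdings Ltd: 8%.
Aggregating (R1): 1.983744% + 1.8% + 8% = 11.783744%.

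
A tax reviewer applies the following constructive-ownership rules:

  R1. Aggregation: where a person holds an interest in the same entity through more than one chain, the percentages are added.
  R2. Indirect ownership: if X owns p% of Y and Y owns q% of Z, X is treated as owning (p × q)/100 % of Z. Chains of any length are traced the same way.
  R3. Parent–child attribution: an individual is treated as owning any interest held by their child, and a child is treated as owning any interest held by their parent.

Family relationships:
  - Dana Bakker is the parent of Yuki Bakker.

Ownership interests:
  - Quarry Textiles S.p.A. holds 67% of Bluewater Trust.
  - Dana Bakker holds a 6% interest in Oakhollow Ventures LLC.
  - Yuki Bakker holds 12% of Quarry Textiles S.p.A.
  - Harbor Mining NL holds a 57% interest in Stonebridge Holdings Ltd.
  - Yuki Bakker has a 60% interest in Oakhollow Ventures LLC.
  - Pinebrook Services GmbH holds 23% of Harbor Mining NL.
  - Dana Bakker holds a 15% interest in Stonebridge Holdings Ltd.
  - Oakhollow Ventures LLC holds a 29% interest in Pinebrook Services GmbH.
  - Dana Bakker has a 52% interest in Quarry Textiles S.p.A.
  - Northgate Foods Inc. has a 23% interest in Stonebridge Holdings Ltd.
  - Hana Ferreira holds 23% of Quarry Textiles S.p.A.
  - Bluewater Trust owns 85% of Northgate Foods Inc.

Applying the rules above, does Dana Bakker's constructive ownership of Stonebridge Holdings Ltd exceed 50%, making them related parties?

No

By parent–child attribution (R3), Dana Bakker is treated as also owning Yuki Bakker's interest in Oakhollow Ventures LLC, giving 6% + 60% = 66%.
By parent–child attribution (R3), Dana Bakker is treated as also owning Yuki Bakker's interest in Quarry Textiles S.p.A, giving 52% + 12% = 64%.
Chain via Oakhollow Ventures LLC → Pinebrook Services GmbH → Harbor Mining NL (R2): 66% × 29% × 23% × 57% = 2.509254% of Stonebridge Holdings Ltd.
Chain via Quarry Textiles S.p.A. → Bluewater Trust → Northgate Foods Inc. (R2): 64% × 67% × 85% × 23% = 8.38304% of Stonebridge Holdings Ltd.
Direct interest in Stonebridge Holdings Ltd: 15%.
Aggregating (R1): 2.509254% + 8.38304% + 15% = 25.892294%.
25.892294% does not exceed the 50% threshold, so Dana is not a related party to Stonebridge Holdings Ltd.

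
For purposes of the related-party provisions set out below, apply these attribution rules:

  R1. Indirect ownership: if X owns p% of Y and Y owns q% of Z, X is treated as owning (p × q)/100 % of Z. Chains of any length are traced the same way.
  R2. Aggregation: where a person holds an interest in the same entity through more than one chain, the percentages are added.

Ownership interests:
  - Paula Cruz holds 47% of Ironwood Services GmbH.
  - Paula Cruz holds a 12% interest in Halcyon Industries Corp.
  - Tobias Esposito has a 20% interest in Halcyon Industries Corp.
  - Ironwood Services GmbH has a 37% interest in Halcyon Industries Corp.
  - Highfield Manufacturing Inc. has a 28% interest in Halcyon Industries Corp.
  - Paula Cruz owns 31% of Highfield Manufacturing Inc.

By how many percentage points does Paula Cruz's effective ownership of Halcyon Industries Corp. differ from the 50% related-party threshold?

11.93

Chain via Ironwood Services GmbH (R1): 47% × 37% = 17.39% of Halcyon Industries Corp.
Chain via Highfield Manufacturing Inc. (R1): 31% × 28% = 8.68% of Halcyon Industries Corp.
Direct interest in Halcyon Industries Corp: 12%.
Aggregating (R2): 17.39% + 8.68% + 12% = 38.07%.
38.07% falls short of the 50% threshold by 11.93 percentage points.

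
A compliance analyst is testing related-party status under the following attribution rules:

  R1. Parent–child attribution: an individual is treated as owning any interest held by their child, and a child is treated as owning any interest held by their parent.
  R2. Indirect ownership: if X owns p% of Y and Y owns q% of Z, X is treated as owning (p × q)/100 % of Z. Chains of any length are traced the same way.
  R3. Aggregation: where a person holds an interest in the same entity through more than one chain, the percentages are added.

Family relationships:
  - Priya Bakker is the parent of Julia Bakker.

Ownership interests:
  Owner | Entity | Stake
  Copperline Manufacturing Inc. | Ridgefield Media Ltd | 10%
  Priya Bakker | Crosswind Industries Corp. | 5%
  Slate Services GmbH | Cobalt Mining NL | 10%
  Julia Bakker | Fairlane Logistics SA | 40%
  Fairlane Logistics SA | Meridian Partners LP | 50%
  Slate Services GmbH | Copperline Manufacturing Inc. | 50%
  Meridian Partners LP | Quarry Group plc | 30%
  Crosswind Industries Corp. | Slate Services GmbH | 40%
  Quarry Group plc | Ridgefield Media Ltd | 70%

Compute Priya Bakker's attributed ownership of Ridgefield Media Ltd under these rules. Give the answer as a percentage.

4.3%

By parent–child attribution (R1), Priya Bakker is treated as owning Julia Bakker's 40% interest in Fairlane Logistics SA.
Chain via Crosswind Industries Corp. → Slate Services GmbH → Copperline Manufacturing Inc. (R2): 5% × 40% × 50% × 10% = 0.1% of Ridgefield Media Ltd.
Chain via Fairlane Logistics SA → Meridian Partners LP → Quarry Group plc (R2): 40% × 50% × 30% × 70% = 4.2% of Ridgefield Media Ltd.
Aggregating (R3): 0.1% + 4.2% = 4.3%.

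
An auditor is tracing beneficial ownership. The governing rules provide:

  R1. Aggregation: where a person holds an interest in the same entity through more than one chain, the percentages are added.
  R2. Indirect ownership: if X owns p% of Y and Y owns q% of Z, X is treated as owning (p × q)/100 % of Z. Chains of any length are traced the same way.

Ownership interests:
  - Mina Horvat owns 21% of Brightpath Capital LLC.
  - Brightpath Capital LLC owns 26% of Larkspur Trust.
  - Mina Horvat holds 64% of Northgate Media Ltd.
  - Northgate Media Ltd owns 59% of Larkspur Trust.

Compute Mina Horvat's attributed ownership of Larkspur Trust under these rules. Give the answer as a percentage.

Chain via Northgate Media Ltd (R2): 64% × 59% = 37.76% of Larkspur Trust.
Chain via Brightpath Capital LLC (R2): 21% × 26% = 5.46% of Larkspur Trust.
Aggregating (R1): 37.76% + 5.46% = 43.22%.

43.22%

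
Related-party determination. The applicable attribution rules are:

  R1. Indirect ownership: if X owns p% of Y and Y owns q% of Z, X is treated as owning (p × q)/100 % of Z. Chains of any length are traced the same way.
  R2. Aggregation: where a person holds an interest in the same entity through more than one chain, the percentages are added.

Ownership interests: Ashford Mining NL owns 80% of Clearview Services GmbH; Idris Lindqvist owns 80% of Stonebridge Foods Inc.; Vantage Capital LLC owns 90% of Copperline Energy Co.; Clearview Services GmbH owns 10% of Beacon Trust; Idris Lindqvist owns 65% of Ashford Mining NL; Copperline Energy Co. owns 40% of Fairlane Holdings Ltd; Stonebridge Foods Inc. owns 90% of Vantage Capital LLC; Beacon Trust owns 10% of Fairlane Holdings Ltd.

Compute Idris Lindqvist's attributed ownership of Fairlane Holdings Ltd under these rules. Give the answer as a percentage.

Chain via Stonebridge Foods Inc. → Vantage Capital LLC → Copperline Energy Co. (R1): 80% × 90% × 90% × 40% = 25.92% of Fairlane Holdings Ltd.
Chain via Ashford Mining NL → Clearview Services GmbH → Beacon Trust (R1): 65% × 80% × 10% × 10% = 0.52% of Fairlane Holdings Ltd.
Aggregating (R2): 25.92% + 0.52% = 26.44%.

26.44%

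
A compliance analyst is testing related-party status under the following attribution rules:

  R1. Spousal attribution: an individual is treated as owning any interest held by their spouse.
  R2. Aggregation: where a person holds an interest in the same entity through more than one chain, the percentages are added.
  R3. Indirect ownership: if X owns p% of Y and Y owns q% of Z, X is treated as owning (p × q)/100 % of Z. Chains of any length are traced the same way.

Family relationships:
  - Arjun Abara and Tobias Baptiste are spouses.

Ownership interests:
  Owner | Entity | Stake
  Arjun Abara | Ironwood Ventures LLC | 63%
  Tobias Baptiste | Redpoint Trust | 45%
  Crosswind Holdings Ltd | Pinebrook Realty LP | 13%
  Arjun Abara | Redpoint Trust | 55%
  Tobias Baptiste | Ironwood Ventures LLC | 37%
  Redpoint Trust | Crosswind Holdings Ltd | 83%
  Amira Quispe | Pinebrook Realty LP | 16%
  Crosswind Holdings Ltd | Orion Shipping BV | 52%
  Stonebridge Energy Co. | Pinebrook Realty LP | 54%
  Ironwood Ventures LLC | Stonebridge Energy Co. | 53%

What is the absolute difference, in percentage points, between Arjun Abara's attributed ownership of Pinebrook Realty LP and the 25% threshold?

14.41

By spousal attribution (R1), Arjun Abara is treated as also owning Tobias Baptiste's interest in Ironwood Ventures LLC, giving 63% + 37% = 100%.
By spousal attribution (R1), Arjun Abara is treated as also owning Tobias Baptiste's interest in Redpoint Trust, giving 55% + 45% = 100%.
Chain via Ironwood Ventures LLC → Stonebridge Energy Co. (R3): 100% × 53% × 54% = 28.62% of Pinebrook Realty LP.
Chain via Redpoint Trust → Crosswind Holdings Ltd (R3): 100% × 83% × 13% = 10.79% of Pinebrook Realty LP.
Aggregating (R2): 28.62% + 10.79% = 39.41%.
39.41% exceeds the 25% threshold by 14.41 percentage points.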